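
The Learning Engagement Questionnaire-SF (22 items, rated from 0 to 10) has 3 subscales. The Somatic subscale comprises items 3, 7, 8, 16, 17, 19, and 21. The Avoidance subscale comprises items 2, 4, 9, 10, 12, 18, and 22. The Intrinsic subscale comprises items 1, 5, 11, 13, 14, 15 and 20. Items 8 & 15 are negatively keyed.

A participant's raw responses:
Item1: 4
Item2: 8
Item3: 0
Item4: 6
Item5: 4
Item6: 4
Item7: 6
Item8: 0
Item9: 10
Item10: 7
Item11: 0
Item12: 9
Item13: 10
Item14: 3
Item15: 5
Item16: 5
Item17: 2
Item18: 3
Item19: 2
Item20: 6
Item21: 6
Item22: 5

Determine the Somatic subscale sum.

Somatic items: 3, 7, 8, 16, 17, 19, 21.
Of these, item 8 is negatively keyed; reversed = (0+10) − raw = 10 − raw.
  item 3: 0
  item 7: 6
  item 8: 10 − 0 = 10
  item 16: 5
  item 17: 2
  item 19: 2
  item 21: 6
Sum = 0 + 6 + 10 + 5 + 2 + 2 + 6 = 31

31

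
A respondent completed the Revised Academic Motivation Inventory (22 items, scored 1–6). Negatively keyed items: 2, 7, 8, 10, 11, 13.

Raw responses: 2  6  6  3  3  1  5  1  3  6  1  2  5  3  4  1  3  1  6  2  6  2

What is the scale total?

Reverse-coded items (reverse-coded value = 7 − response):
  item 2: 7 − 6 = 1
  item 7: 7 − 5 = 2
  item 8: 7 − 1 = 6
  item 10: 7 − 6 = 1
  item 11: 7 − 1 = 6
  item 13: 7 − 5 = 2
Scored responses: 2, 1, 6, 3, 3, 1, 2, 6, 3, 1, 6, 2, 2, 3, 4, 1, 3, 1, 6, 2, 6, 2
Total = 2 + 1 + 6 + 3 + 3 + 1 + 2 + 6 + 3 + 1 + 6 + 2 + 2 + 3 + 4 + 1 + 3 + 1 + 6 + 2 + 6 + 2 = 66

66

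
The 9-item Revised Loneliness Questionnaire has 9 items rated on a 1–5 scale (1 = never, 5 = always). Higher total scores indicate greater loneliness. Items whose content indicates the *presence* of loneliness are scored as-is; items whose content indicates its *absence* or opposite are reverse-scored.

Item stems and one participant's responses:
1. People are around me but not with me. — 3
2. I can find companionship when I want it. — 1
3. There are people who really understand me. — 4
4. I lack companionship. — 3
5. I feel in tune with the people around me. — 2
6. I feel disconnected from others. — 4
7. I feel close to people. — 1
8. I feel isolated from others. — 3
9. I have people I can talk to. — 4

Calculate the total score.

Items 2, 3, 5, 7, 9 describe the absence/opposite of loneliness → reverse-score.
reversed = (1+5) − raw = 6 − raw.
  item 1: 3
  item 2: 6 − 1 = 5
  item 3: 6 − 4 = 2
  item 4: 3
  item 5: 6 − 2 = 4
  item 6: 4
  item 7: 6 − 1 = 5
  item 8: 3
  item 9: 6 − 4 = 2
Total = 3 + 5 + 2 + 3 + 4 + 4 + 5 + 3 + 2 = 31

31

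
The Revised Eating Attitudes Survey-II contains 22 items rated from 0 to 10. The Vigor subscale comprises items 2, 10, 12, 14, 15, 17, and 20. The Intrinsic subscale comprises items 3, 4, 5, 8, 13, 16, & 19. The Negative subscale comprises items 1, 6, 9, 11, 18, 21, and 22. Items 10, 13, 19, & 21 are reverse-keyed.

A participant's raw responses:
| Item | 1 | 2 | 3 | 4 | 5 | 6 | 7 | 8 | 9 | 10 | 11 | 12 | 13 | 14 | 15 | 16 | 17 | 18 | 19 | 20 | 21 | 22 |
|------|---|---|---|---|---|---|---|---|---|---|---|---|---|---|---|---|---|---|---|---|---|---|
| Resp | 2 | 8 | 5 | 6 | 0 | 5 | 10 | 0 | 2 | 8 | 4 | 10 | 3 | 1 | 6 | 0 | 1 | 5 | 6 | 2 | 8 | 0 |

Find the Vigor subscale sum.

30

Vigor items: 2, 10, 12, 14, 15, 17, 20.
Of these, item 10 is reverse-keyed; reversed = (0+10) − raw = 10 − raw.
  item 2: 8
  item 10: 10 − 8 = 2
  item 12: 10
  item 14: 1
  item 15: 6
  item 17: 1
  item 20: 2
Sum = 8 + 2 + 10 + 1 + 6 + 1 + 2 = 30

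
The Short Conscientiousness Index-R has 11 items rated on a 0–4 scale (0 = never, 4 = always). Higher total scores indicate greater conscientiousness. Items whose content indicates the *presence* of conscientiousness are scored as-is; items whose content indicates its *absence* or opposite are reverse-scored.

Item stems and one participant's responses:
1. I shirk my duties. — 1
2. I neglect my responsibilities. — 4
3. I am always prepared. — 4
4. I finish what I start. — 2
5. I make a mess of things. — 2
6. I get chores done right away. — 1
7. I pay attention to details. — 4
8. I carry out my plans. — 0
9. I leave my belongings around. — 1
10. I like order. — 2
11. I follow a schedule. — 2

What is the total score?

23

Items 1, 2, 5, 9 describe the absence/opposite of conscientiousness → reverse-score.
on a 0–4 scale, reversed = 4 − raw.
  item 1: 4 − 1 = 3
  item 2: 4 − 4 = 0
  item 3: 4
  item 4: 2
  item 5: 4 − 2 = 2
  item 6: 1
  item 7: 4
  item 8: 0
  item 9: 4 − 1 = 3
  item 10: 2
  item 11: 2
Total = 3 + 0 + 4 + 2 + 2 + 1 + 4 + 0 + 3 + 2 + 2 = 23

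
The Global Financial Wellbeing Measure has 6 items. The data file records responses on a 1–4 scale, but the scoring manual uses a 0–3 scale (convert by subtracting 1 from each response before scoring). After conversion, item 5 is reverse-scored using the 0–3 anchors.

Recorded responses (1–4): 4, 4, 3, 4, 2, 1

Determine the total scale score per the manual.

Convert to 0–3: 3, 3, 2, 3, 1, 0
Reverse-coded (reverse-coded value = 3 − response):
  item 5: 3 − 1 = 2
Scored: 3, 3, 2, 3, 2, 0
Total = 13

13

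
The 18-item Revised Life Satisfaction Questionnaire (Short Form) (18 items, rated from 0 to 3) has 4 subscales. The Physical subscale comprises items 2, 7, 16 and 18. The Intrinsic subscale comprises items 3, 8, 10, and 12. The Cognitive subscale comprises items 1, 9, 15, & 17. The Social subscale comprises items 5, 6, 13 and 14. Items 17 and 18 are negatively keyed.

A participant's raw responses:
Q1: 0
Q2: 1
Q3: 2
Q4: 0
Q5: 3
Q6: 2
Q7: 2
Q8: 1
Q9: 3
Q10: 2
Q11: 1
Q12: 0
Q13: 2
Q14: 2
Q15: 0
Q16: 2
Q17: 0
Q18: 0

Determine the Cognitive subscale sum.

Cognitive items: 1, 9, 15, 17.
Of these, item 17 is negatively keyed; reverse-coded value = 3 − response.
  item 1: 0
  item 9: 3
  item 15: 0
  item 17: 3 − 0 = 3
Sum = 0 + 3 + 0 + 3 = 6

6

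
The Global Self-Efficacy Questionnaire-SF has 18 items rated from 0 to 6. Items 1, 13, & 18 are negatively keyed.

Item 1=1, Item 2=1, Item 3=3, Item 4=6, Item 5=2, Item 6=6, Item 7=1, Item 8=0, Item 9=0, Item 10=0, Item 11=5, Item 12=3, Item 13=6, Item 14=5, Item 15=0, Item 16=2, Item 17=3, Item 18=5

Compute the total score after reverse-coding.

Negatively keyed items use 6 − raw:
  item 1: 6 − 1 = 5
  item 13: 6 − 6 = 0
  item 18: 6 − 5 = 1
Scored items: 5, 1, 3, 6, 2, 6, 1, 0, 0, 0, 5, 3, 0, 5, 0, 2, 3, 1
Total = 5 + 1 + 3 + 6 + 2 + 6 + 1 + 0 + 0 + 0 + 5 + 3 + 0 + 5 + 0 + 2 + 3 + 1 = 43

43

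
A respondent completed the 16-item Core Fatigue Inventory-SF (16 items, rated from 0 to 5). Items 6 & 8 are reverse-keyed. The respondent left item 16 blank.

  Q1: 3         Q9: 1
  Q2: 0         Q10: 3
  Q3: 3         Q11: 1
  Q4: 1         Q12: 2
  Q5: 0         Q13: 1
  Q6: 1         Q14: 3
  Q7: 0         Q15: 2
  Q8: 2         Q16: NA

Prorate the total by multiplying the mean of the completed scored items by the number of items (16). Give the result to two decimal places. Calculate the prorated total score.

28.80

Reverse-coded (reverse-coded value = 5 − response):
  item 6: 5 − 1 = 4
  item 8: 5 − 2 = 3
Completed scored items (15 of 16): 3, 0, 3, 1, 0, 4, 0, 3, 1, 3, 1, 2, 1, 3, 2; sum = 27.
Person mean = 27 / 15 ≈ 1.8000
Prorated total = (27 / 15) × 16 = 28.80 (to 2 dp)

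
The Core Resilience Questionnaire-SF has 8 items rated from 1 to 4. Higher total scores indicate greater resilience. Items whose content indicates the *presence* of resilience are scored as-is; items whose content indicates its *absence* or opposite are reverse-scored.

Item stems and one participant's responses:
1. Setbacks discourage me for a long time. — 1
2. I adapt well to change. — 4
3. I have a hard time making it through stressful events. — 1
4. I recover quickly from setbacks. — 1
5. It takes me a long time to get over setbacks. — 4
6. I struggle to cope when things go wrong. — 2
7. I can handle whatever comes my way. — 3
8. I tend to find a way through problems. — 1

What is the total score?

21

Items 1, 3, 5, 6 describe the absence/opposite of resilience → reverse-score.
reverse-coded value = 5 − response.
  item 1: 5 − 1 = 4
  item 2: 4
  item 3: 5 − 1 = 4
  item 4: 1
  item 5: 5 − 4 = 1
  item 6: 5 − 2 = 3
  item 7: 3
  item 8: 1
Total = 4 + 4 + 4 + 1 + 1 + 3 + 3 + 1 = 21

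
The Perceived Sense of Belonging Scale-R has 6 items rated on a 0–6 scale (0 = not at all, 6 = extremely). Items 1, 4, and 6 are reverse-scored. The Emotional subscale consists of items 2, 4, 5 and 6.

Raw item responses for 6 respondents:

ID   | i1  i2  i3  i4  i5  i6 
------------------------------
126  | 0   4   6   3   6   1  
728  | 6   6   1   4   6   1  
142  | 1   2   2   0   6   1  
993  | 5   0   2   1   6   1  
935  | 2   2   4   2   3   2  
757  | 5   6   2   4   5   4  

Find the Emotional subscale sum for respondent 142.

19

Respondent 142 raw: 1, 2, 2, 0, 6, 1.
Emotional items: 2, 4, 5, 6.
Reverse-coded (reverse-coded value = 6 − response):
  item 2: 2
  item 4: 6 − 0 = 6
  item 5: 6
  item 6: 6 − 1 = 5
Sum = 2 + 6 + 6 + 5 = 19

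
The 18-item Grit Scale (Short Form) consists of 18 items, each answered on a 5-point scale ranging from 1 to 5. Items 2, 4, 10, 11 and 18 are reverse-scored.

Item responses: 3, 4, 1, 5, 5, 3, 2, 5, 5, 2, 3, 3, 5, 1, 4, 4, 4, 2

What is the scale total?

Raw sum = 61. Reverse-scored items: 2, 4, 10, 11, 18; their raw sum = 16.
Each reversal replaces raw with 6 − raw, changing the total by 6 − 2·raw per item.
Total = 61 + 5·6 − 2·16 = 61 + 30 − 32 = 59

59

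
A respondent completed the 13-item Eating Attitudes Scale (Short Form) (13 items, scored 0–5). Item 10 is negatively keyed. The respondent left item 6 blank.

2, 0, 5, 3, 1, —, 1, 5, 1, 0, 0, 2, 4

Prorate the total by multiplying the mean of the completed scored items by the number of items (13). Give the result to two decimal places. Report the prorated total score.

Reverse-coded (reverse-coded value = 5 − response):
  item 10: 5 − 0 = 5
Completed scored items (12 of 13): 2, 0, 5, 3, 1, 1, 5, 1, 5, 0, 2, 4; sum = 29.
Person mean = 29 / 12 ≈ 2.4167
Prorated total = (29 / 12) × 13 = 31.42 (to 2 dp)

31.42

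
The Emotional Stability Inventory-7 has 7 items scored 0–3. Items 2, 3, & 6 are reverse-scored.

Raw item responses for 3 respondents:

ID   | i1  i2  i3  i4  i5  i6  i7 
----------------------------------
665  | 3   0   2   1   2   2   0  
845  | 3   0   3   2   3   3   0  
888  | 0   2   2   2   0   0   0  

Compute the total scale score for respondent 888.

7

Respondent 888 raw: 0, 2, 2, 2, 0, 0, 0.
Reverse-coded (on a 0–3 scale, reversed = 3 − raw):
  item 1: 0
  item 2: 3 − 2 = 1
  item 3: 3 − 2 = 1
  item 4: 2
  item 5: 0
  item 6: 3 − 0 = 3
  item 7: 0
Sum = 0 + 1 + 1 + 2 + 0 + 3 + 0 = 7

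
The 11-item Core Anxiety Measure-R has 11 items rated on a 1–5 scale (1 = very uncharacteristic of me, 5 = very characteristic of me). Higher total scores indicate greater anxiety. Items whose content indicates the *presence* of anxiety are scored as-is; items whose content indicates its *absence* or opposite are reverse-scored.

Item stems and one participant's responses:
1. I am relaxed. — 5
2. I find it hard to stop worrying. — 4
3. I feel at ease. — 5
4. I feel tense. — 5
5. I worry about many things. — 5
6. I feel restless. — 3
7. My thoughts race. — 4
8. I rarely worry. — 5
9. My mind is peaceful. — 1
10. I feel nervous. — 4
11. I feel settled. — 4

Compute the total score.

35

Items 1, 3, 8, 9, 11 describe the absence/opposite of anxiety → reverse-score.
reverse-coded value = 6 − response.
  item 1: 6 − 5 = 1
  item 2: 4
  item 3: 6 − 5 = 1
  item 4: 5
  item 5: 5
  item 6: 3
  item 7: 4
  item 8: 6 − 5 = 1
  item 9: 6 − 1 = 5
  item 10: 4
  item 11: 6 − 4 = 2
Total = 1 + 4 + 1 + 5 + 5 + 3 + 4 + 1 + 5 + 4 + 2 = 35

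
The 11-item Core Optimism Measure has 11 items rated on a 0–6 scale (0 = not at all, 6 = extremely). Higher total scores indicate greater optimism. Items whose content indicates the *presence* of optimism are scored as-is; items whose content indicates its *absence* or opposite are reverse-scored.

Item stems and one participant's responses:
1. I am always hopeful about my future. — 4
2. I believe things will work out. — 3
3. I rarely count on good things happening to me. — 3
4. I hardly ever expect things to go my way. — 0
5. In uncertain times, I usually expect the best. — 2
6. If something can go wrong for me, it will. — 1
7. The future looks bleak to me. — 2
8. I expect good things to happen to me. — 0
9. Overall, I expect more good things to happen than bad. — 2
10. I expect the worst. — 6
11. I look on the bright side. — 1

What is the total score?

30

Items 3, 4, 6, 7, 10 describe the absence/opposite of optimism → reverse-score.
reverse-coded value = 6 − response.
  item 1: 4
  item 2: 3
  item 3: 6 − 3 = 3
  item 4: 6 − 0 = 6
  item 5: 2
  item 6: 6 − 1 = 5
  item 7: 6 − 2 = 4
  item 8: 0
  item 9: 2
  item 10: 6 − 6 = 0
  item 11: 1
Total = 4 + 3 + 3 + 6 + 2 + 5 + 4 + 0 + 2 + 0 + 1 = 30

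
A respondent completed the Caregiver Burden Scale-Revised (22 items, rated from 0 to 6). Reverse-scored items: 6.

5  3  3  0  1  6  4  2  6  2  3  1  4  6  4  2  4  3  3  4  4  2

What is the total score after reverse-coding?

Reverse-coded items (on a 0–6 scale, reversed = 6 − raw):
  item 6: 6 − 6 = 0
After reverse-coding: 5, 3, 3, 0, 1, 0, 4, 2, 6, 2, 3, 1, 4, 6, 4, 2, 4, 3, 3, 4, 4, 2
Total = 5 + 3 + 3 + 0 + 1 + 0 + 4 + 2 + 6 + 2 + 3 + 1 + 4 + 6 + 4 + 2 + 4 + 3 + 3 + 4 + 4 + 2 = 66

66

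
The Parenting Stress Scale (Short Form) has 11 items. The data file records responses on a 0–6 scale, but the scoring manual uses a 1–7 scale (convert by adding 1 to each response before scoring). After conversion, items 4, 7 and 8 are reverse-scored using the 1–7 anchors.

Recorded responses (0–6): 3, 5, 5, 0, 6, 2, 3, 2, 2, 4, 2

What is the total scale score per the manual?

53

Convert to 1–7: 4, 6, 6, 1, 7, 3, 4, 3, 3, 5, 3
Reverse-coded (reverse-coded value = 8 − response):
  item 4: 8 − 1 = 7
  item 7: 8 − 4 = 4
  item 8: 8 − 3 = 5
Scored: 4, 6, 6, 7, 7, 3, 4, 5, 3, 5, 3
Total = 53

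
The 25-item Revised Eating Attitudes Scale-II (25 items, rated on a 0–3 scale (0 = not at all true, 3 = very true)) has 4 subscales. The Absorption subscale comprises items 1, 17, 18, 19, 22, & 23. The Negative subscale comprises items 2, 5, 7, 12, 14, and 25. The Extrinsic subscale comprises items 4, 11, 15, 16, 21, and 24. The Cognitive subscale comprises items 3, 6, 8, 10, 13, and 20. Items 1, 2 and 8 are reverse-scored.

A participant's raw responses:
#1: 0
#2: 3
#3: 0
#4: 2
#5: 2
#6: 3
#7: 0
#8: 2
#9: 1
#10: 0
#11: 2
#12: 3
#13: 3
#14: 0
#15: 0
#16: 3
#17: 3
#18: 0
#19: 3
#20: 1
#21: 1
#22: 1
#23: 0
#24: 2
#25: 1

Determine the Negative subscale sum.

6

Negative items: 2, 5, 7, 12, 14, 25.
Of these, item 2 is reverse-scored; reverse-coded value = 3 − response.
  item 2: 3 − 3 = 0
  item 5: 2
  item 7: 0
  item 12: 3
  item 14: 0
  item 25: 1
Sum = 0 + 2 + 0 + 3 + 0 + 1 = 6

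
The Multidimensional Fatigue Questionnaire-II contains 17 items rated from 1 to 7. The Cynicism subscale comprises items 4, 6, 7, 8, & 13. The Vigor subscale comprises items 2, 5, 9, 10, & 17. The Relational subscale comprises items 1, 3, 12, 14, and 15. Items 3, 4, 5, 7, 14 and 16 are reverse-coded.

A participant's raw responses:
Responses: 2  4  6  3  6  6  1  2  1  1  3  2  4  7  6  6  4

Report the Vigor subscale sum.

12

Vigor items: 2, 5, 9, 10, 17.
Of these, item 5 is reverse-coded; reverse-coded value = 8 − response.
  item 2: 4
  item 5: 8 − 6 = 2
  item 9: 1
  item 10: 1
  item 17: 4
Sum = 4 + 2 + 1 + 1 + 4 = 12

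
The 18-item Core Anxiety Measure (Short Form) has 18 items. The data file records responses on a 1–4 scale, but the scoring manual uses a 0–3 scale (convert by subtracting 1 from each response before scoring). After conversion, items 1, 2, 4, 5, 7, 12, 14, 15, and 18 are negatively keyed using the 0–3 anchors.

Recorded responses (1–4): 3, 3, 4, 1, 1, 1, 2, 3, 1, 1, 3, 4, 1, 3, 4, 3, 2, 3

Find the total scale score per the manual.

22

Convert to 0–3: 2, 2, 3, 0, 0, 0, 1, 2, 0, 0, 2, 3, 0, 2, 3, 2, 1, 2
Reverse-coded (on a 0–3 scale, reversed = 3 − raw):
  item 1: 3 − 2 = 1
  item 2: 3 − 2 = 1
  item 4: 3 − 0 = 3
  item 5: 3 − 0 = 3
  item 7: 3 − 1 = 2
  item 12: 3 − 3 = 0
  item 14: 3 − 2 = 1
  item 15: 3 − 3 = 0
  item 18: 3 − 2 = 1
Scored: 1, 1, 3, 3, 3, 0, 2, 2, 0, 0, 2, 0, 0, 1, 0, 2, 1, 1
Total = 22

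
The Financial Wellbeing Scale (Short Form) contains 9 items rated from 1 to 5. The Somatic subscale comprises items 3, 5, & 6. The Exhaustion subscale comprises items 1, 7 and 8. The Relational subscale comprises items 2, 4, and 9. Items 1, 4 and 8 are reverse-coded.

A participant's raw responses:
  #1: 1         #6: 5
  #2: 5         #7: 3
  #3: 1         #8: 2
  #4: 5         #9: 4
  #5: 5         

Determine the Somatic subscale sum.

Somatic items: 3, 5, 6.
  item 3: 1
  item 5: 5
  item 6: 5
Sum = 1 + 5 + 5 = 11

11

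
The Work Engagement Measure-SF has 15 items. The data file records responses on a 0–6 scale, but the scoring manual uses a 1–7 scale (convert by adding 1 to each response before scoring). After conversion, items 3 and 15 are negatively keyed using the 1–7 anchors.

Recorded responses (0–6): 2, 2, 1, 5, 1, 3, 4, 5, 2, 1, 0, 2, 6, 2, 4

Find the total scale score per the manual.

57

Convert to 1–7: 3, 3, 2, 6, 2, 4, 5, 6, 3, 2, 1, 3, 7, 3, 5
Reverse-coded (on a 1–7 scale, reversed = 8 − raw):
  item 3: 8 − 2 = 6
  item 15: 8 − 5 = 3
Scored: 3, 3, 6, 6, 2, 4, 5, 6, 3, 2, 1, 3, 7, 3, 3
Total = 57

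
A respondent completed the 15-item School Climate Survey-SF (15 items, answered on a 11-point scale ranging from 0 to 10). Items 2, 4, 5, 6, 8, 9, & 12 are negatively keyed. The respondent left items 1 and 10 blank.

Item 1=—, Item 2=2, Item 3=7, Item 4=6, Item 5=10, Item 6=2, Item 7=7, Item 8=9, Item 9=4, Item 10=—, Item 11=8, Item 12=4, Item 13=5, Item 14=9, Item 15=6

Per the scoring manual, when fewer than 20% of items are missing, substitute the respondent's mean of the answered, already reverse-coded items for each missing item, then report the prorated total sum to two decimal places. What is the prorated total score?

86.54

Reverse-coded (reverse-coded value = 10 − response):
  item 2: 10 − 2 = 8
  item 4: 10 − 6 = 4
  item 5: 10 − 10 = 0
  item 6: 10 − 2 = 8
  item 8: 10 − 9 = 1
  item 9: 10 − 4 = 6
  item 12: 10 − 4 = 6
Completed scored items (13 of 15): 8, 7, 4, 0, 8, 7, 1, 6, 8, 6, 5, 9, 6; sum = 75.
Person mean = 75 / 13 ≈ 5.7692
Prorated total = (75 / 13) × 15 = 86.54 (to 2 dp)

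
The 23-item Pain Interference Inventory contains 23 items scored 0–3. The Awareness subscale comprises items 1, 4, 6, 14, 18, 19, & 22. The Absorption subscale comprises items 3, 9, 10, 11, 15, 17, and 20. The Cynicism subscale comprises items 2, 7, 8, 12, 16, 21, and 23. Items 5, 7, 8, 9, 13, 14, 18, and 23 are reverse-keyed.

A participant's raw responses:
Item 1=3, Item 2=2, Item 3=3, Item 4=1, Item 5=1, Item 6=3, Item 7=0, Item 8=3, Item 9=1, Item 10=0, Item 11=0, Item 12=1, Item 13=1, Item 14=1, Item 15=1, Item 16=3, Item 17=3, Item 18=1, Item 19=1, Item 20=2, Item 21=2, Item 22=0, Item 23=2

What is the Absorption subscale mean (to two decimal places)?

Absorption items: 3, 9, 10, 11, 15, 17, 20.
Of these, item 9 is reverse-keyed; reversed = (0+3) − raw = 3 − raw.
  item 3: 3
  item 9: 3 − 1 = 2
  item 10: 0
  item 11: 0
  item 15: 1
  item 17: 3
  item 20: 2
Sum = 3 + 2 + 0 + 0 + 1 + 3 + 2 = 11
Mean = 11 / 7 = 1.57

1.57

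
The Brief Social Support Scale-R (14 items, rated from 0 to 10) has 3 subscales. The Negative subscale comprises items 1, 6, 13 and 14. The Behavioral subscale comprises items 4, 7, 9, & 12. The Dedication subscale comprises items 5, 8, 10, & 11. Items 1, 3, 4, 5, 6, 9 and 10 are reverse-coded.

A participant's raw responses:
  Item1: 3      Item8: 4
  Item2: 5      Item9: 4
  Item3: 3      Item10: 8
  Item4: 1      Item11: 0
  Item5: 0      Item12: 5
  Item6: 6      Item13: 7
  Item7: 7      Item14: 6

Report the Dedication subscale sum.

Dedication items: 5, 8, 10, 11.
Of these, items 5 and 10 are reverse-coded; reversed = (0+10) − raw = 10 − raw.
  item 5: 10 − 0 = 10
  item 8: 4
  item 10: 10 − 8 = 2
  item 11: 0
Sum = 10 + 4 + 2 + 0 = 16

16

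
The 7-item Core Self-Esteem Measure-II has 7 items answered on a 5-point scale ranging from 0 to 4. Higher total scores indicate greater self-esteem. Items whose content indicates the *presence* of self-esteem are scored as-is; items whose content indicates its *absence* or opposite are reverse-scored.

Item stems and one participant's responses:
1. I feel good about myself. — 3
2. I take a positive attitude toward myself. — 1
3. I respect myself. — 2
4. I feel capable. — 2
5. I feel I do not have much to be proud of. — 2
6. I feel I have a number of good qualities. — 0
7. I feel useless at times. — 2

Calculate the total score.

12

Items 5, 7 describe the absence/opposite of self-esteem → reverse-score.
on a 0–4 scale, reversed = 4 − raw.
  item 1: 3
  item 2: 1
  item 3: 2
  item 4: 2
  item 5: 4 − 2 = 2
  item 6: 0
  item 7: 4 − 2 = 2
Total = 3 + 1 + 2 + 2 + 2 + 0 + 2 = 12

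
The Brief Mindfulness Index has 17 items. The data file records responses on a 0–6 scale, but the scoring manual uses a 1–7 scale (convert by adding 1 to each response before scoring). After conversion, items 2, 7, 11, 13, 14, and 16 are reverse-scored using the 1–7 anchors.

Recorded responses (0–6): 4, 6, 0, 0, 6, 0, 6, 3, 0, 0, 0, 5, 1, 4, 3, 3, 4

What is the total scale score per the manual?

58

Convert to 1–7: 5, 7, 1, 1, 7, 1, 7, 4, 1, 1, 1, 6, 2, 5, 4, 4, 5
Reverse-coded (reversed = (1+7) − raw = 8 − raw):
  item 2: 8 − 7 = 1
  item 7: 8 − 7 = 1
  item 11: 8 − 1 = 7
  item 13: 8 − 2 = 6
  item 14: 8 − 5 = 3
  item 16: 8 − 4 = 4
Scored: 5, 1, 1, 1, 7, 1, 1, 4, 1, 1, 7, 6, 6, 3, 4, 4, 5
Total = 58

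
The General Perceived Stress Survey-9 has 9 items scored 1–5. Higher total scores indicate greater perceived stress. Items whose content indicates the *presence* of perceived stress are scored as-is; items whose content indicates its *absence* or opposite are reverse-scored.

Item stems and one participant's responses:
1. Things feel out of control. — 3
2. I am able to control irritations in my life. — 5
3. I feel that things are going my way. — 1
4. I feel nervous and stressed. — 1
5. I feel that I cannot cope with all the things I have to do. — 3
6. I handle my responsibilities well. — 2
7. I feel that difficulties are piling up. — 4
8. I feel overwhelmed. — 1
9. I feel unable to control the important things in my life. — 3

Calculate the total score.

Items 2, 3, 6 describe the absence/opposite of perceived stress → reverse-score.
reversed = (1+5) − raw = 6 − raw.
  item 1: 3
  item 2: 6 − 5 = 1
  item 3: 6 − 1 = 5
  item 4: 1
  item 5: 3
  item 6: 6 − 2 = 4
  item 7: 4
  item 8: 1
  item 9: 3
Total = 3 + 1 + 5 + 1 + 3 + 4 + 4 + 1 + 3 = 25

25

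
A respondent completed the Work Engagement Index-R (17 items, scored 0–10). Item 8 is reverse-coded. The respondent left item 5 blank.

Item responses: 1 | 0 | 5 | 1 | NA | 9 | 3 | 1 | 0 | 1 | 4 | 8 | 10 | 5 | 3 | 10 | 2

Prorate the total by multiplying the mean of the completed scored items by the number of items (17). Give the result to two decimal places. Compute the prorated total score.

75.44

Reverse-coded (reverse-coded value = 10 − response):
  item 8: 10 − 1 = 9
Completed scored items (16 of 17): 1, 0, 5, 1, 9, 3, 9, 0, 1, 4, 8, 10, 5, 3, 10, 2; sum = 71.
Person mean = 71 / 16 ≈ 4.4375
Prorated total = (71 / 16) × 17 = 75.44 (to 2 dp)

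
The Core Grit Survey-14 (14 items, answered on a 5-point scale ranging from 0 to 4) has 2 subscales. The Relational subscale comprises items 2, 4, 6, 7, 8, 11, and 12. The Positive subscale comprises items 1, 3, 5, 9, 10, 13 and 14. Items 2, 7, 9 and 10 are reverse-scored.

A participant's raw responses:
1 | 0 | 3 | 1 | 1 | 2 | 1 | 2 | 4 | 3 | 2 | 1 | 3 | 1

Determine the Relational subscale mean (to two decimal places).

Relational items: 2, 4, 6, 7, 8, 11, 12.
Of these, items 2 and 7 are reverse-scored; reverse-coded value = 4 − response.
  item 2: 4 − 0 = 4
  item 4: 1
  item 6: 2
  item 7: 4 − 1 = 3
  item 8: 2
  item 11: 2
  item 12: 1
Sum = 4 + 1 + 2 + 3 + 2 + 2 + 1 = 15
Mean = 15 / 7 = 2.14

2.14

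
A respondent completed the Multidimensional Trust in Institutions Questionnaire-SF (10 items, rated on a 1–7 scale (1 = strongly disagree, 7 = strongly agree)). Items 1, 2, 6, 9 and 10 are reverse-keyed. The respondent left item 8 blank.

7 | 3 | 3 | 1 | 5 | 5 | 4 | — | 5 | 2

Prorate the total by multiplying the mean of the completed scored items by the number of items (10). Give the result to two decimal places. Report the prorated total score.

34.44

Reverse-coded (on a 1–7 scale, reversed = 8 − raw):
  item 1: 8 − 7 = 1
  item 2: 8 − 3 = 5
  item 6: 8 − 5 = 3
  item 9: 8 − 5 = 3
  item 10: 8 − 2 = 6
Completed scored items (9 of 10): 1, 5, 3, 1, 5, 3, 4, 3, 6; sum = 31.
Person mean = 31 / 9 ≈ 3.4444
Prorated total = (31 / 9) × 10 = 34.44 (to 2 dp)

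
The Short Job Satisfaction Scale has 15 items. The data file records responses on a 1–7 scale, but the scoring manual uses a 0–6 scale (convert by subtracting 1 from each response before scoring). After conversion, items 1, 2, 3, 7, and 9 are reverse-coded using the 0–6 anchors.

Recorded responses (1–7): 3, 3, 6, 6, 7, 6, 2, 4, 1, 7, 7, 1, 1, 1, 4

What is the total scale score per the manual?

54

Convert to 0–6: 2, 2, 5, 5, 6, 5, 1, 3, 0, 6, 6, 0, 0, 0, 3
Reverse-coded (reversed = (0+6) − raw = 6 − raw):
  item 1: 6 − 2 = 4
  item 2: 6 − 2 = 4
  item 3: 6 − 5 = 1
  item 7: 6 − 1 = 5
  item 9: 6 − 0 = 6
Scored: 4, 4, 1, 5, 6, 5, 5, 3, 6, 6, 6, 0, 0, 0, 3
Total = 54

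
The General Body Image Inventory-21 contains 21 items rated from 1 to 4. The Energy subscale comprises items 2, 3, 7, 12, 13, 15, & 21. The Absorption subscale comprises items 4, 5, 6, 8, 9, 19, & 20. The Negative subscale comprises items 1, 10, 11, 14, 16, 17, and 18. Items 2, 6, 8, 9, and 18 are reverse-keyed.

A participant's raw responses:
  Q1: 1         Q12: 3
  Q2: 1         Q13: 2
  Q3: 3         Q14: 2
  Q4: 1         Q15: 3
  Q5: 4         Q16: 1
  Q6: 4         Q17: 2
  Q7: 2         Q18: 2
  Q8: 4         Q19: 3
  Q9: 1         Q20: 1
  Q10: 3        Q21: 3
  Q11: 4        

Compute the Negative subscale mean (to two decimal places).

2.29

Negative items: 1, 10, 11, 14, 16, 17, 18.
Of these, item 18 is reverse-keyed; reverse-coded value = 5 − response.
  item 1: 1
  item 10: 3
  item 11: 4
  item 14: 2
  item 16: 1
  item 17: 2
  item 18: 5 − 2 = 3
Sum = 1 + 3 + 4 + 2 + 1 + 2 + 3 = 16
Mean = 16 / 7 = 2.29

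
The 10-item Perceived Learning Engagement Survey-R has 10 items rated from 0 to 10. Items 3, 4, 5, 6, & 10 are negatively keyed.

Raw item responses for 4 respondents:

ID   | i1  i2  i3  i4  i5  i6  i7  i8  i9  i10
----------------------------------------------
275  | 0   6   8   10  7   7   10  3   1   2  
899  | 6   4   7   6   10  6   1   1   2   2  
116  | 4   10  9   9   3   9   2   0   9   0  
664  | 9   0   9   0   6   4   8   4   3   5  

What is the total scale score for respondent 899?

Respondent 899 raw: 6, 4, 7, 6, 10, 6, 1, 1, 2, 2.
Reverse-coded (reverse-coded value = 10 − response):
  item 1: 6
  item 2: 4
  item 3: 10 − 7 = 3
  item 4: 10 − 6 = 4
  item 5: 10 − 10 = 0
  item 6: 10 − 6 = 4
  item 7: 1
  item 8: 1
  item 9: 2
  item 10: 10 − 2 = 8
Sum = 6 + 4 + 3 + 4 + 0 + 4 + 1 + 1 + 2 + 8 = 33

33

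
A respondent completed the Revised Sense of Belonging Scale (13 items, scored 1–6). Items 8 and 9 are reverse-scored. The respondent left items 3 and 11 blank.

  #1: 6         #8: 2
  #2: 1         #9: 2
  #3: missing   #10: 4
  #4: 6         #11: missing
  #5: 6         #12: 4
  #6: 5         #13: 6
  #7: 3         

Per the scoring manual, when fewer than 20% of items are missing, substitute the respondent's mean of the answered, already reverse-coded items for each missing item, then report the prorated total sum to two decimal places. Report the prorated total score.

60.27

Reverse-coded (on a 1–6 scale, reversed = 7 − raw):
  item 8: 7 − 2 = 5
  item 9: 7 − 2 = 5
Completed scored items (11 of 13): 6, 1, 6, 6, 5, 3, 5, 5, 4, 4, 6; sum = 51.
Person mean = 51 / 11 ≈ 4.6364
Prorated total = (51 / 11) × 13 = 60.27 (to 2 dp)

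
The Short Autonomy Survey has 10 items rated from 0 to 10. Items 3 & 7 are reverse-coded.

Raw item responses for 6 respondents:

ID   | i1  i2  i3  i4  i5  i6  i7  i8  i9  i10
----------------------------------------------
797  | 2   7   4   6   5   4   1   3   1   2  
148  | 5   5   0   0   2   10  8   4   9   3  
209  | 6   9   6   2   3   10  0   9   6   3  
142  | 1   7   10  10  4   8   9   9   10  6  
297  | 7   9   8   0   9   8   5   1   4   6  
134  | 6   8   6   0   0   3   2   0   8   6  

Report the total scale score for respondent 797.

Respondent 797 raw: 2, 7, 4, 6, 5, 4, 1, 3, 1, 2.
Reverse-coded (reversed = (0+10) − raw = 10 − raw):
  item 1: 2
  item 2: 7
  item 3: 10 − 4 = 6
  item 4: 6
  item 5: 5
  item 6: 4
  item 7: 10 − 1 = 9
  item 8: 3
  item 9: 1
  item 10: 2
Sum = 2 + 7 + 6 + 6 + 5 + 4 + 9 + 3 + 1 + 2 = 45

45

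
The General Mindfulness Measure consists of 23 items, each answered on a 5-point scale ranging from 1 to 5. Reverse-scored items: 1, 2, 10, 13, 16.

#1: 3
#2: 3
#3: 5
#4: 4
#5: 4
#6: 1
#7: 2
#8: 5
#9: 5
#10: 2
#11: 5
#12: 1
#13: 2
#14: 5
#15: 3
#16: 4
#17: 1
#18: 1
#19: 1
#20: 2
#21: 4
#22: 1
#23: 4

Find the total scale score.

Raw sum = 68. Reverse-scored items: 1, 2, 10, 13, 16; their raw sum = 14.
Each reversal replaces raw with 6 − raw, changing the total by 6 − 2·raw per item.
Total = 68 + 5·6 − 2·14 = 68 + 30 − 28 = 70

70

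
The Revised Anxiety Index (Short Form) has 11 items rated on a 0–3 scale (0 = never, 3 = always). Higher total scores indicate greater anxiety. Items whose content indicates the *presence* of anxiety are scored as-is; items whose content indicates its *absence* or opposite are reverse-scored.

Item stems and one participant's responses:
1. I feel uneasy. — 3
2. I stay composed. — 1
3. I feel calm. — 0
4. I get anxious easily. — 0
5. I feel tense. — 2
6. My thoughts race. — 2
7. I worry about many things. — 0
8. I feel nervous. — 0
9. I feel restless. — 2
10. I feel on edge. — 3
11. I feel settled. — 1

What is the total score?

19

Items 2, 3, 11 describe the absence/opposite of anxiety → reverse-score.
on a 0–3 scale, reversed = 3 − raw.
  item 1: 3
  item 2: 3 − 1 = 2
  item 3: 3 − 0 = 3
  item 4: 0
  item 5: 2
  item 6: 2
  item 7: 0
  item 8: 0
  item 9: 2
  item 10: 3
  item 11: 3 − 1 = 2
Total = 3 + 2 + 3 + 0 + 2 + 2 + 0 + 0 + 2 + 3 + 2 = 19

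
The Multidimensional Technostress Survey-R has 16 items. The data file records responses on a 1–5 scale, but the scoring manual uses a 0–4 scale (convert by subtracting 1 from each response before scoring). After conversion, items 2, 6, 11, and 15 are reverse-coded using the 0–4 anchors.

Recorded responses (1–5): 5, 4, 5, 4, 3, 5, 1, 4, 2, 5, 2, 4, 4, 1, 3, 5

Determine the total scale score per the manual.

Convert to 0–4: 4, 3, 4, 3, 2, 4, 0, 3, 1, 4, 1, 3, 3, 0, 2, 4
Reverse-coded (reversed = (0+4) − raw = 4 − raw):
  item 2: 4 − 3 = 1
  item 6: 4 − 4 = 0
  item 11: 4 − 1 = 3
  item 15: 4 − 2 = 2
Scored: 4, 1, 4, 3, 2, 0, 0, 3, 1, 4, 3, 3, 3, 0, 2, 4
Total = 37

37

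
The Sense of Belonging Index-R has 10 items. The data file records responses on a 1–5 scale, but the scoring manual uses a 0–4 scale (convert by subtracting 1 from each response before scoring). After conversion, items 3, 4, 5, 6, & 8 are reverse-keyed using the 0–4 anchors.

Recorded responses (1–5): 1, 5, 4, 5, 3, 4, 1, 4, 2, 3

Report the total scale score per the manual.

Convert to 0–4: 0, 4, 3, 4, 2, 3, 0, 3, 1, 2
Reverse-coded (reversed = (0+4) − raw = 4 − raw):
  item 3: 4 − 3 = 1
  item 4: 4 − 4 = 0
  item 5: 4 − 2 = 2
  item 6: 4 − 3 = 1
  item 8: 4 − 3 = 1
Scored: 0, 4, 1, 0, 2, 1, 0, 1, 1, 2
Total = 12

12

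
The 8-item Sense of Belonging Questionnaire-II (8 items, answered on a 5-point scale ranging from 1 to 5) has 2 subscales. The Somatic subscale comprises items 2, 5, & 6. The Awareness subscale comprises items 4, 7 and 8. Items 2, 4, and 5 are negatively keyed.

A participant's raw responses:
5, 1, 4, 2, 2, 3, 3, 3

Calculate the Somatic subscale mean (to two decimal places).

Somatic items: 2, 5, 6.
Of these, items 2 and 5 are negatively keyed; reversed = (1+5) − raw = 6 − raw.
  item 2: 6 − 1 = 5
  item 5: 6 − 2 = 4
  item 6: 3
Sum = 5 + 4 + 3 = 12
Mean = 12 / 3 = 4.00

4.00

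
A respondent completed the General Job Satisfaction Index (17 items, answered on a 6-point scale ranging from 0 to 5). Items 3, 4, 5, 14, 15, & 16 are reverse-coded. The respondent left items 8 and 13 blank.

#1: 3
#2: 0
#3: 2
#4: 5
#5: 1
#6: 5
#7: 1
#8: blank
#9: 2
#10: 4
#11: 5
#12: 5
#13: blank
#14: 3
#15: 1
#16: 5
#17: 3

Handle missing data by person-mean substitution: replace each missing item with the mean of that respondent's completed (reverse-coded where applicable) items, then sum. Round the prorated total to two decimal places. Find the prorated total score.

Reverse-coded (reverse-coded value = 5 − response):
  item 3: 5 − 2 = 3
  item 4: 5 − 5 = 0
  item 5: 5 − 1 = 4
  item 14: 5 − 3 = 2
  item 15: 5 − 1 = 4
  item 16: 5 − 5 = 0
Completed scored items (15 of 17): 3, 0, 3, 0, 4, 5, 1, 2, 4, 5, 5, 2, 4, 0, 3; sum = 41.
Person mean = 41 / 15 ≈ 2.7333
Prorated total = (41 / 15) × 17 = 46.47 (to 2 dp)

46.47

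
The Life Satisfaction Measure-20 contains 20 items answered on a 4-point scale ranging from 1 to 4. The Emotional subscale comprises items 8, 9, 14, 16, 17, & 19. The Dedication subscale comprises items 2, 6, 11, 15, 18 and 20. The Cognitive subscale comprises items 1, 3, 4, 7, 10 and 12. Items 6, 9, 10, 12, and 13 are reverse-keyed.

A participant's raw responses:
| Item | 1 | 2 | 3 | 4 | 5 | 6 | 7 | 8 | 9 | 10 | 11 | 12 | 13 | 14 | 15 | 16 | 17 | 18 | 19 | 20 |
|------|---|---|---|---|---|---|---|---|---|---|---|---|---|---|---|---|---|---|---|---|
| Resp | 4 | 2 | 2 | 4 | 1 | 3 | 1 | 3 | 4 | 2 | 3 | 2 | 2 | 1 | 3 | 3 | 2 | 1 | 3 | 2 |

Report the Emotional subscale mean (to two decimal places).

Emotional items: 8, 9, 14, 16, 17, 19.
Of these, item 9 is reverse-keyed; reversed = (1+4) − raw = 5 − raw.
  item 8: 3
  item 9: 5 − 4 = 1
  item 14: 1
  item 16: 3
  item 17: 2
  item 19: 3
Sum = 3 + 1 + 1 + 3 + 2 + 3 = 13
Mean = 13 / 6 = 2.17

2.17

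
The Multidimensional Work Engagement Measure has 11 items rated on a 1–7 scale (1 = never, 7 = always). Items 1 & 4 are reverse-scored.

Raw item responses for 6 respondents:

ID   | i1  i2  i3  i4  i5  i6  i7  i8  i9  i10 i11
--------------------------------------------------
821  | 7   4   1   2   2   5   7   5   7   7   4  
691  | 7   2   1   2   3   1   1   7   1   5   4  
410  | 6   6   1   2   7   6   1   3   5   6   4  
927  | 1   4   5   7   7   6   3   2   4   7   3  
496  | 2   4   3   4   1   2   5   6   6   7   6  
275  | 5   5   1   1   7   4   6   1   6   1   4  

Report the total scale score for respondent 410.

47

Respondent 410 raw: 6, 6, 1, 2, 7, 6, 1, 3, 5, 6, 4.
Reverse-coded (on a 1–7 scale, reversed = 8 − raw):
  item 1: 8 − 6 = 2
  item 2: 6
  item 3: 1
  item 4: 8 − 2 = 6
  item 5: 7
  item 6: 6
  item 7: 1
  item 8: 3
  item 9: 5
  item 10: 6
  item 11: 4
Sum = 2 + 6 + 1 + 6 + 7 + 6 + 1 + 3 + 5 + 6 + 4 = 47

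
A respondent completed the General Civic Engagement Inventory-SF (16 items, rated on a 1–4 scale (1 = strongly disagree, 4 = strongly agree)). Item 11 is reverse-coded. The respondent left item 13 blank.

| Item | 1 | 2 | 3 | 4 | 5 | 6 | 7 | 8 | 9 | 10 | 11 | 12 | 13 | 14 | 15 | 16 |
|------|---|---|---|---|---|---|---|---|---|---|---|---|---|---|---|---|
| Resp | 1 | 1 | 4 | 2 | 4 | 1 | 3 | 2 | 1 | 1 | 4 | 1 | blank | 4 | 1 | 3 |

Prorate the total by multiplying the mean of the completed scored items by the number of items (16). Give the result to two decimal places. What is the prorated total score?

32.00

Reverse-coded (reversed = (1+4) − raw = 5 − raw):
  item 11: 5 − 4 = 1
Completed scored items (15 of 16): 1, 1, 4, 2, 4, 1, 3, 2, 1, 1, 1, 1, 4, 1, 3; sum = 30.
Person mean = 30 / 15 ≈ 2.0000
Prorated total = (30 / 15) × 16 = 32.00 (to 2 dp)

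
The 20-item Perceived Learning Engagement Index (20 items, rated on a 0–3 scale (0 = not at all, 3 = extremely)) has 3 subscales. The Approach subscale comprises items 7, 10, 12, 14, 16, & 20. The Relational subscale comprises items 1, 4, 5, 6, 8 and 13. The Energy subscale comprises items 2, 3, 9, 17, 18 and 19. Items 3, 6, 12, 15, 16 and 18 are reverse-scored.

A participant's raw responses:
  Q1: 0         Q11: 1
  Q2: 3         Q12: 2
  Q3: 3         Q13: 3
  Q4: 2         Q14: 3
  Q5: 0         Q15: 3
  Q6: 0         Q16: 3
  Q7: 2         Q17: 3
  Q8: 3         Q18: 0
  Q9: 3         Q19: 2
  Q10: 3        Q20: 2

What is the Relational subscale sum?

11

Relational items: 1, 4, 5, 6, 8, 13.
Of these, item 6 is reverse-scored; reversed = (0+3) − raw = 3 − raw.
  item 1: 0
  item 4: 2
  item 5: 0
  item 6: 3 − 0 = 3
  item 8: 3
  item 13: 3
Sum = 0 + 2 + 0 + 3 + 3 + 3 = 11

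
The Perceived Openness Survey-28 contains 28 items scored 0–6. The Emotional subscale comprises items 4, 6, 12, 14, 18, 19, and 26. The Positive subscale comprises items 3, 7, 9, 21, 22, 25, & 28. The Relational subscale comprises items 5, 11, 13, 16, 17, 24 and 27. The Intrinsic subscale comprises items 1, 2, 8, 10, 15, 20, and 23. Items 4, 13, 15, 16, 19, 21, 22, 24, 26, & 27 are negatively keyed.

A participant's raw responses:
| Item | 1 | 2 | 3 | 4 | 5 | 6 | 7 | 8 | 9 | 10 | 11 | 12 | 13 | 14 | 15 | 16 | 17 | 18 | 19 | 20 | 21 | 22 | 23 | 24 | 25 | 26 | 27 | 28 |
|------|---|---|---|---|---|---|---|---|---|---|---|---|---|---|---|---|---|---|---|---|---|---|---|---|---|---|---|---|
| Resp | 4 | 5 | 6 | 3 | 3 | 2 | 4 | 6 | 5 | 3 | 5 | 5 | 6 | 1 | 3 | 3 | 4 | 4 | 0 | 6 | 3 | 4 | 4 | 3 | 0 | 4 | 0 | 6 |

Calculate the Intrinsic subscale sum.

31

Intrinsic items: 1, 2, 8, 10, 15, 20, 23.
Of these, item 15 is negatively keyed; on a 0–6 scale, reversed = 6 − raw.
  item 1: 4
  item 2: 5
  item 8: 6
  item 10: 3
  item 15: 6 − 3 = 3
  item 20: 6
  item 23: 4
Sum = 4 + 5 + 6 + 3 + 3 + 6 + 4 = 31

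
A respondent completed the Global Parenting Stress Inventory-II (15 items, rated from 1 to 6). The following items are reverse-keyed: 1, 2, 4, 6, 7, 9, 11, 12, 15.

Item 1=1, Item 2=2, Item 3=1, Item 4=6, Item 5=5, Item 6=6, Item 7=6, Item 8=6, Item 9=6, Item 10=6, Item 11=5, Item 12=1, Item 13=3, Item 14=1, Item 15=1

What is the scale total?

Raw sum = 56. Reverse-keyed items: 1, 2, 4, 6, 7, 9, 11, 12, 15; their raw sum = 34.
Each reversal replaces raw with 7 − raw, changing the total by 7 − 2·raw per item.
Total = 56 + 9·7 − 2·34 = 56 + 63 − 68 = 51

51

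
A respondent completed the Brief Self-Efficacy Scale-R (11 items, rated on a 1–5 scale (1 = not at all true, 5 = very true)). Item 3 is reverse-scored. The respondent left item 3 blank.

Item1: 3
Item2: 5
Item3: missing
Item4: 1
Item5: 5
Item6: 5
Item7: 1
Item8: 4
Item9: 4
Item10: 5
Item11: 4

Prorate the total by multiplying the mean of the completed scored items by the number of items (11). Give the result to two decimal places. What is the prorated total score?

40.70

Reverse-coded (on a 1–5 scale, reversed = 6 − raw):
Completed scored items (10 of 11): 3, 5, 1, 5, 5, 1, 4, 4, 5, 4; sum = 37.
Person mean = 37 / 10 ≈ 3.7000
Prorated total = (37 / 10) × 11 = 40.70 (to 2 dp)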